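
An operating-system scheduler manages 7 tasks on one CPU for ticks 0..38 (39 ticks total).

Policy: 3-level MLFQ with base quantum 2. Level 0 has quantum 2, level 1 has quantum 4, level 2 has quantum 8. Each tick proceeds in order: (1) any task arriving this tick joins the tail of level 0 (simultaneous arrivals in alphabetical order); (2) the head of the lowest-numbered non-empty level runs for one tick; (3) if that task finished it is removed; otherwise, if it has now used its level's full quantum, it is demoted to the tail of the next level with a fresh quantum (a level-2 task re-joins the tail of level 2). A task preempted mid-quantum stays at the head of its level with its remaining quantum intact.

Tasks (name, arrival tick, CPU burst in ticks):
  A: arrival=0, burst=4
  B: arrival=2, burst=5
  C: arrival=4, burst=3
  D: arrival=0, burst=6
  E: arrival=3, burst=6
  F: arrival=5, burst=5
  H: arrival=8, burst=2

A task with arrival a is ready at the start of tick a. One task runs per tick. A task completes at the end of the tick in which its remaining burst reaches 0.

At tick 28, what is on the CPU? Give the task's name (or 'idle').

running at tick 28 = F

t=0: L0/L1/L2 = AD/-/- → run A
t=1: L0/L1/L2 = AD/-/- → run A
t=2: L0/L1/L2 = DB/A/- → run D
t=3: L0/L1/L2 = DBE/A/- → run D
t=4: L0/L1/L2 = BEC/AD/- → run B
t=5: L0/L1/L2 = BECF/AD/- → run B
t=6: L0/L1/L2 = ECF/ADB/- → run E
t=7: L0/L1/L2 = ECF/ADB/- → run E
t=8: L0/L1/L2 = CFH/ADBE/- → run C
t=9: L0/L1/L2 = CFH/ADBE/- → run C
t=10: L0/L1/L2 = FH/ADBEC/- → run F
t=11: L0/L1/L2 = FH/ADBEC/- → run F
t=12: L0/L1/L2 = H/ADBECF/- → run H
t=13: L0/L1/L2 = H/ADBECF/- → run H
t=14: L0/L1/L2 = -/ADBECF/- → run A
t=15: L0/L1/L2 = -/ADBECF/- → run A
t=16: L0/L1/L2 = -/DBECF/- → run D
t=17: L0/L1/L2 = -/DBECF/- → run D
t=18: L0/L1/L2 = -/DBECF/- → run D
t=19: L0/L1/L2 = -/DBECF/- → run D
t=20: L0/L1/L2 = -/BECF/- → run B
t=21: L0/L1/L2 = -/BECF/- → run B
t=22: L0/L1/L2 = -/BECF/- → run B
t=23: L0/L1/L2 = -/ECF/- → run E
t=24: L0/L1/L2 = -/ECF/- → run E
t=25: L0/L1/L2 = -/ECF/- → run E
t=26: L0/L1/L2 = -/ECF/- → run E
t=27: L0/L1/L2 = -/CF/- → run C
t=28: L0/L1/L2 = -/F/- → run F
t=29: L0/L1/L2 = -/F/- → run F
t=30: L0/L1/L2 = -/F/- → run F
t=31: (idle)
t=32: (idle)
t=33: (idle)
t=34: (idle)
t=35: (idle)
t=36: (idle)
t=37: (idle)
t=38: (idle)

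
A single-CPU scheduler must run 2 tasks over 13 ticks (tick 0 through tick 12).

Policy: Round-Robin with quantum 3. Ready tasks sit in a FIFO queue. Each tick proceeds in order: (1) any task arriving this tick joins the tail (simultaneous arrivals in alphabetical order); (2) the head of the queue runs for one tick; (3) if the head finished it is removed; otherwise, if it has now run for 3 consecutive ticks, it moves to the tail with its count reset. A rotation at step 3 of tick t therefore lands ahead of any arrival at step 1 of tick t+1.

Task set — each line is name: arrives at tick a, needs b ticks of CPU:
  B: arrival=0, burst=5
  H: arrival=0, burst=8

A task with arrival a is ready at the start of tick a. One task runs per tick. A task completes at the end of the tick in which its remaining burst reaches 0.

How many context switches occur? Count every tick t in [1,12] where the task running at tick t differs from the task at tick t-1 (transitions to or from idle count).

t=0: queue=[B,H] q_used=0 → run B
t=1: queue=[B,H] q_used=1 → run B
t=2: queue=[B,H] q_used=2 → run B
t=3: queue=[H,B] q_used=0 → run H
t=4: queue=[H,B] q_used=1 → run H
t=5: queue=[H,B] q_used=2 → run H
t=6: queue=[B,H] q_used=0 → run B
t=7: queue=[B,H] q_used=1 → run B
t=8: queue=[H] q_used=0 → run H
t=9: queue=[H] q_used=1 → run H
t=10: queue=[H] q_used=2 → run H
t=11: queue=[H] q_used=0 → run H
t=12: queue=[H] q_used=1 → run H

context switches = 3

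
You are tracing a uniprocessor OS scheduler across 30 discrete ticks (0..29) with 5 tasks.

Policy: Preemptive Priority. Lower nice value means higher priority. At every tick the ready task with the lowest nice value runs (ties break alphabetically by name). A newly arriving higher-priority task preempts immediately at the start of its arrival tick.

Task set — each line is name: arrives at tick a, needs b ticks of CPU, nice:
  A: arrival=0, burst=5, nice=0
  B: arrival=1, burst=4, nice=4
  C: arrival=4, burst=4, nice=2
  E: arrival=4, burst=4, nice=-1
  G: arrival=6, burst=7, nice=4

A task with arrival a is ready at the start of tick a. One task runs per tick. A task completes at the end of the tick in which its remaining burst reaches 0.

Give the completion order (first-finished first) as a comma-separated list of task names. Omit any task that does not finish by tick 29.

t=0: ready={A} → run A
t=1: ready={A,B} → run A
t=2: ready={A,B} → run A
t=3: ready={A,B} → run A
t=4: ready={A,B,C,E} → run E
t=5: ready={A,B,C,E} → run E
t=6: ready={A,B,C,E,G} → run E
t=7: ready={A,B,C,E,G} → run E
t=8: ready={A,B,C,G} → run A
t=9: ready={B,C,G} → run C
t=10: ready={B,C,G} → run C
t=11: ready={B,C,G} → run C
t=12: ready={B,C,G} → run C
t=13: ready={B,G} → run B
t=14: ready={B,G} → run B
t=15: ready={B,G} → run B
t=16: ready={B,G} → run B
t=17: ready={G} → run G
t=18: ready={G} → run G
t=19: ready={G} → run G
t=20: ready={G} → run G
t=21: ready={G} → run G
t=22: ready={G} → run G
t=23: ready={G} → run G
t=24: (idle)
t=25: (idle)
t=26: (idle)
t=27: (idle)
t=28: (idle)
t=29: (idle)

completion order = E, A, C, B, G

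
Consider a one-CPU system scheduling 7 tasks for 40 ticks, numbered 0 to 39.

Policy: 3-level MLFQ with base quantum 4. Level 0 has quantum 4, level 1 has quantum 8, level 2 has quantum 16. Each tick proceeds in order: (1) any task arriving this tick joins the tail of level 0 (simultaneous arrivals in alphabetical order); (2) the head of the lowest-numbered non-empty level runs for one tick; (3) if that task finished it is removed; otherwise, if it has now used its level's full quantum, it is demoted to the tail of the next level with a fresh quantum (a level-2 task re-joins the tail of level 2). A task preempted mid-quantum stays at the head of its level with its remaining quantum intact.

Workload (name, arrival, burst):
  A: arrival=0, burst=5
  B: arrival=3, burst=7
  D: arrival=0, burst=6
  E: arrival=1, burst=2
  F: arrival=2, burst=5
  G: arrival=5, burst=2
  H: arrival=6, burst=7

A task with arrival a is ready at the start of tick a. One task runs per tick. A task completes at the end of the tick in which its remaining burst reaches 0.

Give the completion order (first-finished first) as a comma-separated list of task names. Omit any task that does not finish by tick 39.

t=0: L0/L1/L2 = AD/-/- → run A
t=1: L0/L1/L2 = ADE/-/- → run A
t=2: L0/L1/L2 = ADEF/-/- → run A
t=3: L0/L1/L2 = ADEFB/-/- → run A
t=4: L0/L1/L2 = DEFB/A/- → run D
t=5: L0/L1/L2 = DEFBG/A/- → run D
t=6: L0/L1/L2 = DEFBGH/A/- → run D
t=7: L0/L1/L2 = DEFBGH/A/- → run D
t=8: L0/L1/L2 = EFBGH/AD/- → run E
t=9: L0/L1/L2 = EFBGH/AD/- → run E
t=10: L0/L1/L2 = FBGH/AD/- → run F
t=11: L0/L1/L2 = FBGH/AD/- → run F
t=12: L0/L1/L2 = FBGH/AD/- → run F
t=13: L0/L1/L2 = FBGH/AD/- → run F
t=14: L0/L1/L2 = BGH/ADF/- → run B
t=15: L0/L1/L2 = BGH/ADF/- → run B
t=16: L0/L1/L2 = BGH/ADF/- → run B
t=17: L0/L1/L2 = BGH/ADF/- → run B
t=18: L0/L1/L2 = GH/ADFB/- → run G
t=19: L0/L1/L2 = GH/ADFB/- → run G
t=20: L0/L1/L2 = H/ADFB/- → run H
t=21: L0/L1/L2 = H/ADFB/- → run H
t=22: L0/L1/L2 = H/ADFB/- → run H
t=23: L0/L1/L2 = H/ADFB/- → run H
t=24: L0/L1/L2 = -/ADFBH/- → run A
t=25: L0/L1/L2 = -/DFBH/- → run D
t=26: L0/L1/L2 = -/DFBH/- → run D
t=27: L0/L1/L2 = -/FBH/- → run F
t=28: L0/L1/L2 = -/BH/- → run B
t=29: L0/L1/L2 = -/BH/- → run B
t=30: L0/L1/L2 = -/BH/- → run B
t=31: L0/L1/L2 = -/H/- → run H
t=32: L0/L1/L2 = -/H/- → run H
t=33: L0/L1/L2 = -/H/- → run H
t=34: (idle)
t=35: (idle)
t=36: (idle)
t=37: (idle)
t=38: (idle)
t=39: (idle)

completion order = E, G, A, D, F, B, H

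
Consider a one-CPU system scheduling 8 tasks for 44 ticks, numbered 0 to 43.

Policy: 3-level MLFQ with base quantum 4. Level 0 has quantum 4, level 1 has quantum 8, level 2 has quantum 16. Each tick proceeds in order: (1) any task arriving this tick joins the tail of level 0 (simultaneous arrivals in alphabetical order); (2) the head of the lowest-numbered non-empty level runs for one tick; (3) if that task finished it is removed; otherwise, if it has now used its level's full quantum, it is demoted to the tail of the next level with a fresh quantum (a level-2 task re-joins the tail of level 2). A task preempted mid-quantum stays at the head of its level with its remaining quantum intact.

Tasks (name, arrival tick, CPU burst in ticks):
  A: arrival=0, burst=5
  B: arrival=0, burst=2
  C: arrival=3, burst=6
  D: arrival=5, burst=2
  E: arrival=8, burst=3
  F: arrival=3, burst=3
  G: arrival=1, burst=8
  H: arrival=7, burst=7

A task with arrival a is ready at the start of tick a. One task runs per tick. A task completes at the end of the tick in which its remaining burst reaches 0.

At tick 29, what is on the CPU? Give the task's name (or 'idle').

t=0: L0/L1/L2 = AB/-/- → run A
t=1: L0/L1/L2 = ABG/-/- → run A
t=2: L0/L1/L2 = ABG/-/- → run A
t=3: L0/L1/L2 = ABGCF/-/- → run A
t=4: L0/L1/L2 = BGCF/A/- → run B
t=5: L0/L1/L2 = BGCFD/A/- → run B
t=6: L0/L1/L2 = GCFD/A/- → run G
t=7: L0/L1/L2 = GCFDH/A/- → run G
t=8: L0/L1/L2 = GCFDHE/A/- → run G
t=9: L0/L1/L2 = GCFDHE/A/- → run G
t=10: L0/L1/L2 = CFDHE/AG/- → run C
t=11: L0/L1/L2 = CFDHE/AG/- → run C
t=12: L0/L1/L2 = CFDHE/AG/- → run C
t=13: L0/L1/L2 = CFDHE/AG/- → run C
t=14: L0/L1/L2 = FDHE/AGC/- → run F
t=15: L0/L1/L2 = FDHE/AGC/- → run F
t=16: L0/L1/L2 = FDHE/AGC/- → run F
t=17: L0/L1/L2 = DHE/AGC/- → run D
t=18: L0/L1/L2 = DHE/AGC/- → run D
t=19: L0/L1/L2 = HE/AGC/- → run H
t=20: L0/L1/L2 = HE/AGC/- → run H
t=21: L0/L1/L2 = HE/AGC/- → run H
t=22: L0/L1/L2 = HE/AGC/- → run H
t=23: L0/L1/L2 = E/AGCH/- → run E
t=24: L0/L1/L2 = E/AGCH/- → run E
t=25: L0/L1/L2 = E/AGCH/- → run E
t=26: L0/L1/L2 = -/AGCH/- → run A
t=27: L0/L1/L2 = -/GCH/- → run G
t=28: L0/L1/L2 = -/GCH/- → run G
t=29: L0/L1/L2 = -/GCH/- → run G
t=30: L0/L1/L2 = -/GCH/- → run G
t=31: L0/L1/L2 = -/CH/- → run C
t=32: L0/L1/L2 = -/CH/- → run C
t=33: L0/L1/L2 = -/H/- → run H
t=34: L0/L1/L2 = -/H/- → run H
t=35: L0/L1/L2 = -/H/- → run H
t=36: (idle)
t=37: (idle)
t=38: (idle)
t=39: (idle)
t=40: (idle)
t=41: (idle)
t=42: (idle)
t=43: (idle)

running at tick 29 = G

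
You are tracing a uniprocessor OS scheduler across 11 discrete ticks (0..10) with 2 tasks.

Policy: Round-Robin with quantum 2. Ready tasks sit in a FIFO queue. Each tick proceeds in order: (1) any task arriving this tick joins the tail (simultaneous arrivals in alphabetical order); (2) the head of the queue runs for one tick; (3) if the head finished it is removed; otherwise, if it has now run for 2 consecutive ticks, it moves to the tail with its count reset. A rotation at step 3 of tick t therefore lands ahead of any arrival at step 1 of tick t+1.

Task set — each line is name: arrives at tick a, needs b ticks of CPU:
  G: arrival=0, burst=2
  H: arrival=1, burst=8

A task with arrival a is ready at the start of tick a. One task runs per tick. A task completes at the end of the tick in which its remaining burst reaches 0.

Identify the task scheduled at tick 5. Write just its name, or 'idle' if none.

t=0: queue=[G] q_used=0 → run G
t=1: queue=[G,H] q_used=1 → run G
t=2: queue=[H] q_used=0 → run H
t=3: queue=[H] q_used=1 → run H
t=4: queue=[H] q_used=0 → run H
t=5: queue=[H] q_used=1 → run H
t=6: queue=[H] q_used=0 → run H
t=7: queue=[H] q_used=1 → run H
t=8: queue=[H] q_used=0 → run H
t=9: queue=[H] q_used=1 → run H
t=10: (idle)

running at tick 5 = H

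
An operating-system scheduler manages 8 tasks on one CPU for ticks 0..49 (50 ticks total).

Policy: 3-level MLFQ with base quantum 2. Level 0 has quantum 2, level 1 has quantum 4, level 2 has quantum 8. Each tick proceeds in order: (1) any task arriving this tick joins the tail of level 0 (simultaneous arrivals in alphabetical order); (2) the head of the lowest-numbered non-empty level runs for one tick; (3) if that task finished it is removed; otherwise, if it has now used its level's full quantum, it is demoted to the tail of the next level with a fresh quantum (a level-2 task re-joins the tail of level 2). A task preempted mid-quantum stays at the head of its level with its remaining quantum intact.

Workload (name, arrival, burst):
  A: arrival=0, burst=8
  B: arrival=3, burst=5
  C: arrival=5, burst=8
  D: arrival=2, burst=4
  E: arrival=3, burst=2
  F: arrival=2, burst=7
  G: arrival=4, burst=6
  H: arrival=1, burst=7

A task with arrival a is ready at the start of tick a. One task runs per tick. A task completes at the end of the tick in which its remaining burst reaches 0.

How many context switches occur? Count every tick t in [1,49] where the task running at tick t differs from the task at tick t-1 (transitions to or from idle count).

context switches = 19

t=0: L0/L1/L2 = A/-/- → run A
t=1: L0/L1/L2 = AH/-/- → run A
t=2: L0/L1/L2 = HDF/A/- → run H
t=3: L0/L1/L2 = HDFBE/A/- → run H
t=4: L0/L1/L2 = DFBEG/AH/- → run D
t=5: L0/L1/L2 = DFBEGC/AH/- → run D
t=6: L0/L1/L2 = FBEGC/AHD/- → run F
t=7: L0/L1/L2 = FBEGC/AHD/- → run F
t=8: L0/L1/L2 = BEGC/AHDF/- → run B
t=9: L0/L1/L2 = BEGC/AHDF/- → run B
t=10: L0/L1/L2 = EGC/AHDFB/- → run E
t=11: L0/L1/L2 = EGC/AHDFB/- → run E
t=12: L0/L1/L2 = GC/AHDFB/- → run G
t=13: L0/L1/L2 = GC/AHDFB/- → run G
t=14: L0/L1/L2 = C/AHDFBG/- → run C
t=15: L0/L1/L2 = C/AHDFBG/- → run C
t=16: L0/L1/L2 = -/AHDFBGC/- → run A
t=17: L0/L1/L2 = -/AHDFBGC/- → run A
t=18: L0/L1/L2 = -/AHDFBGC/- → run A
t=19: L0/L1/L2 = -/AHDFBGC/- → run A
t=20: L0/L1/L2 = -/HDFBGC/A → run H
t=21: L0/L1/L2 = -/HDFBGC/A → run H
t=22: L0/L1/L2 = -/HDFBGC/A → run H
t=23: L0/L1/L2 = -/HDFBGC/A → run H
t=24: L0/L1/L2 = -/DFBGC/AH → run D
t=25: L0/L1/L2 = -/DFBGC/AH → run D
t=26: L0/L1/L2 = -/FBGC/AH → run F
t=27: L0/L1/L2 = -/FBGC/AH → run F
t=28: L0/L1/L2 = -/FBGC/AH → run F
t=29: L0/L1/L2 = -/FBGC/AH → run F
t=30: L0/L1/L2 = -/BGC/AHF → run B
t=31: L0/L1/L2 = -/BGC/AHF → run B
t=32: L0/L1/L2 = -/BGC/AHF → run B
t=33: L0/L1/L2 = -/GC/AHF → run G
t=34: L0/L1/L2 = -/GC/AHF → run G
t=35: L0/L1/L2 = -/GC/AHF → run G
t=36: L0/L1/L2 = -/GC/AHF → run G
t=37: L0/L1/L2 = -/C/AHF → run C
t=38: L0/L1/L2 = -/C/AHF → run C
t=39: L0/L1/L2 = -/C/AHF → run C
t=40: L0/L1/L2 = -/C/AHF → run C
t=41: L0/L1/L2 = -/-/AHFC → run A
t=42: L0/L1/L2 = -/-/AHFC → run A
t=43: L0/L1/L2 = -/-/HFC → run H
t=44: L0/L1/L2 = -/-/FC → run F
t=45: L0/L1/L2 = -/-/C → run C
t=46: L0/L1/L2 = -/-/C → run C
t=47: (idle)
t=48: (idle)
t=49: (idle)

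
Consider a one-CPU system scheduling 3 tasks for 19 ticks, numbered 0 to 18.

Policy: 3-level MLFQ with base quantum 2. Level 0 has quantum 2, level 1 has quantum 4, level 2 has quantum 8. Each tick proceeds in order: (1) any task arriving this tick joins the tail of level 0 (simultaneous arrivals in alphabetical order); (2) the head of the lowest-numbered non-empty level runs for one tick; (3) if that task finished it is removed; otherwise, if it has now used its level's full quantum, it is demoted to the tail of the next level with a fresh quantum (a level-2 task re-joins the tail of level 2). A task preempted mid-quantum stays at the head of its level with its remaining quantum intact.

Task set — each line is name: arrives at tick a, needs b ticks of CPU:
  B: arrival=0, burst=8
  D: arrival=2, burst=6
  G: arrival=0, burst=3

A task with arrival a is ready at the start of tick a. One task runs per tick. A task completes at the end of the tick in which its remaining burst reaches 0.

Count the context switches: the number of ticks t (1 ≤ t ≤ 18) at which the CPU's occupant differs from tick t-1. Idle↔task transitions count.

t=0: L0/L1/L2 = BG/-/- → run B
t=1: L0/L1/L2 = BG/-/- → run B
t=2: L0/L1/L2 = GD/B/- → run G
t=3: L0/L1/L2 = GD/B/- → run G
t=4: L0/L1/L2 = D/BG/- → run D
t=5: L0/L1/L2 = D/BG/- → run D
t=6: L0/L1/L2 = -/BGD/- → run B
t=7: L0/L1/L2 = -/BGD/- → run B
t=8: L0/L1/L2 = -/BGD/- → run B
t=9: L0/L1/L2 = -/BGD/- → run B
t=10: L0/L1/L2 = -/GD/B → run G
t=11: L0/L1/L2 = -/D/B → run D
t=12: L0/L1/L2 = -/D/B → run D
t=13: L0/L1/L2 = -/D/B → run D
t=14: L0/L1/L2 = -/D/B → run D
t=15: L0/L1/L2 = -/-/B → run B
t=16: L0/L1/L2 = -/-/B → run B
t=17: (idle)
t=18: (idle)

context switches = 7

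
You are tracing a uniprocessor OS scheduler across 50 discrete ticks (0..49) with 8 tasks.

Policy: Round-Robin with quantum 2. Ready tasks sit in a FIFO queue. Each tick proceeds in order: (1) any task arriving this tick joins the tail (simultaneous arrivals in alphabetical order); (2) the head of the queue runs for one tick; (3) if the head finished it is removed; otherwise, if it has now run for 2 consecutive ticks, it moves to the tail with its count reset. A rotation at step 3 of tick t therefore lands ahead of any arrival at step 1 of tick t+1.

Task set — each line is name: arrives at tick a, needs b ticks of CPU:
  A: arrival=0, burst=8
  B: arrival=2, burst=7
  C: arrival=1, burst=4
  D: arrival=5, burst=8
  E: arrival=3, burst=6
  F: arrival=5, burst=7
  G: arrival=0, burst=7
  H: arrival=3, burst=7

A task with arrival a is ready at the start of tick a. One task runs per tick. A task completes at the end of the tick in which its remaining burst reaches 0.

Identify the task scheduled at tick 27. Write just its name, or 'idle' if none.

t=0: queue=[A,G] q_used=0 → run A
t=1: queue=[A,G,C] q_used=1 → run A
t=2: queue=[G,C,A,B] q_used=0 → run G
t=3: queue=[G,C,A,B,E,H] q_used=1 → run G
t=4: queue=[C,A,B,E,H,G] q_used=0 → run C
t=5: queue=[C,A,B,E,H,G,D,F] q_used=1 → run C
t=6: queue=[A,B,E,H,G,D,F,C] q_used=0 → run A
t=7: queue=[A,B,E,H,G,D,F,C] q_used=1 → run A
t=8: queue=[B,E,H,G,D,F,C,A] q_used=0 → run B
t=9: queue=[B,E,H,G,D,F,C,A] q_used=1 → run B
t=10: queue=[E,H,G,D,F,C,A,B] q_used=0 → run E
t=11: queue=[E,H,G,D,F,C,A,B] q_used=1 → run E
t=12: queue=[H,G,D,F,C,A,B,E] q_used=0 → run H
t=13: queue=[H,G,D,F,C,A,B,E] q_used=1 → run H
t=14: queue=[G,D,F,C,A,B,E,H] q_used=0 → run G
t=15: queue=[G,D,F,C,A,B,E,H] q_used=1 → run G
t=16: queue=[D,F,C,A,B,E,H,G] q_used=0 → run D
t=17: queue=[D,F,C,A,B,E,H,G] q_used=1 → run D
t=18: queue=[F,C,A,B,E,H,G,D] q_used=0 → run F
t=19: queue=[F,C,A,B,E,H,G,D] q_used=1 → run F
t=20: queue=[C,A,B,E,H,G,D,F] q_used=0 → run C
t=21: queue=[C,A,B,E,H,G,D,F] q_used=1 → run C
t=22: queue=[A,B,E,H,G,D,F] q_used=0 → run A
t=23: queue=[A,B,E,H,G,D,F] q_used=1 → run A
t=24: queue=[B,E,H,G,D,F,A] q_used=0 → run B
t=25: queue=[B,E,H,G,D,F,A] q_used=1 → run B
t=26: queue=[E,H,G,D,F,A,B] q_used=0 → run E
t=27: queue=[E,H,G,D,F,A,B] q_used=1 → run E
t=28: queue=[H,G,D,F,A,B,E] q_used=0 → run H
t=29: queue=[H,G,D,F,A,B,E] q_used=1 → run H
t=30: queue=[G,D,F,A,B,E,H] q_used=0 → run G
t=31: queue=[G,D,F,A,B,E,H] q_used=1 → run G
t=32: queue=[D,F,A,B,E,H,G] q_used=0 → run D
t=33: queue=[D,F,A,B,E,H,G] q_used=1 → run D
t=34: queue=[F,A,B,E,H,G,D] q_used=0 → run F
t=35: queue=[F,A,B,E,H,G,D] q_used=1 → run F
t=36: queue=[A,B,E,H,G,D,F] q_used=0 → run A
t=37: queue=[A,B,E,H,G,D,F] q_used=1 → run A
t=38: queue=[B,E,H,G,D,F] q_used=0 → run B
t=39: queue=[B,E,H,G,D,F] q_used=1 → run B
t=40: queue=[E,H,G,D,F,B] q_used=0 → run E
t=41: queue=[E,H,G,D,F,B] q_used=1 → run E
t=42: queue=[H,G,D,F,B] q_used=0 → run H
t=43: queue=[H,G,D,F,B] q_used=1 → run H
t=44: queue=[G,D,F,B,H] q_used=0 → run G
t=45: queue=[D,F,B,H] q_used=0 → run D
t=46: queue=[D,F,B,H] q_used=1 → run D
t=47: queue=[F,B,H,D] q_used=0 → run F
t=48: queue=[F,B,H,D] q_used=1 → run F
t=49: queue=[B,H,D,F] q_used=0 → run B

running at tick 27 = E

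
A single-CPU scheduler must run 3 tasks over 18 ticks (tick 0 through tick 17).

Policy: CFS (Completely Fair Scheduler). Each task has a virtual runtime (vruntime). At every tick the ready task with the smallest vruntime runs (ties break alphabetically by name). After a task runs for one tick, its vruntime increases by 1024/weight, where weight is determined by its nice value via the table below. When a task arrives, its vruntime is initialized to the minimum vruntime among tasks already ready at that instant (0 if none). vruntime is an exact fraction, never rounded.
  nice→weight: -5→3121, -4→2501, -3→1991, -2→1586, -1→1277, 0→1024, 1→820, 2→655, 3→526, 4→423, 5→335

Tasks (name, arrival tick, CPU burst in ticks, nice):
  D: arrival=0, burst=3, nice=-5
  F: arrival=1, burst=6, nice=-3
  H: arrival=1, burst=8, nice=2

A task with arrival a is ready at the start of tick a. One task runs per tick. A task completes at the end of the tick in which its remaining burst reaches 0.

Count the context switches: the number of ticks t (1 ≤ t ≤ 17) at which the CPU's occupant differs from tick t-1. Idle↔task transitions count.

t=0: vr[D=0] → run D
t=1: vr[D=1024/3121 F=1024/3121 H=1024/3121] → run D
t=2: vr[D=2048/3121 F=1024/3121 H=1024/3121] → run F
t=3: vr[D=2048/3121 F=5234688/6213911 H=1024/3121] → run H
t=4: vr[D=2048/3121 F=5234688/6213911 H=3866624/2044255] → run D
t=5: vr[F=5234688/6213911 H=3866624/2044255] → run F
t=6: vr[F=8430592/6213911 H=3866624/2044255] → run F
t=7: vr[F=11626496/6213911 H=3866624/2044255] → run F
t=8: vr[F=14822400/6213911 H=3866624/2044255] → run H
t=9: vr[F=14822400/6213911 H=7062528/2044255] → run F
t=10: vr[F=18018304/6213911 H=7062528/2044255] → run F
t=11: vr[H=7062528/2044255] → run H
t=12: vr[H=10258432/2044255] → run H
t=13: vr[H=13454336/2044255] → run H
t=14: vr[H=3330048/408851] → run H
t=15: vr[H=19846144/2044255] → run H
t=16: vr[H=23042048/2044255] → run H
t=17: (idle)

context switches = 8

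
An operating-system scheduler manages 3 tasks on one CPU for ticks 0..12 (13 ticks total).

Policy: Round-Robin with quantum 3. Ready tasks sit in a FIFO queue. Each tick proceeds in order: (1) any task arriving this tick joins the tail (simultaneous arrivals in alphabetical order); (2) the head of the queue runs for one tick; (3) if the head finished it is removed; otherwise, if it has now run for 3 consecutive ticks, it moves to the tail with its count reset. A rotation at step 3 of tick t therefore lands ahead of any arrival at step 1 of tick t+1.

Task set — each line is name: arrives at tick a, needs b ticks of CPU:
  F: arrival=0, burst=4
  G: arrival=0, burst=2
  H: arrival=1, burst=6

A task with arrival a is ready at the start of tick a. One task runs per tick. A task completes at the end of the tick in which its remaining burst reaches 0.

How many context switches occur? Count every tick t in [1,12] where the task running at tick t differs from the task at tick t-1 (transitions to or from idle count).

t=0: queue=[F,G] q_used=0 → run F
t=1: queue=[F,G,H] q_used=1 → run F
t=2: queue=[F,G,H] q_used=2 → run F
t=3: queue=[G,H,F] q_used=0 → run G
t=4: queue=[G,H,F] q_used=1 → run G
t=5: queue=[H,F] q_used=0 → run H
t=6: queue=[H,F] q_used=1 → run H
t=7: queue=[H,F] q_used=2 → run H
t=8: queue=[F,H] q_used=0 → run F
t=9: queue=[H] q_used=0 → run H
t=10: queue=[H] q_used=1 → run H
t=11: queue=[H] q_used=2 → run H
t=12: (idle)

context switches = 5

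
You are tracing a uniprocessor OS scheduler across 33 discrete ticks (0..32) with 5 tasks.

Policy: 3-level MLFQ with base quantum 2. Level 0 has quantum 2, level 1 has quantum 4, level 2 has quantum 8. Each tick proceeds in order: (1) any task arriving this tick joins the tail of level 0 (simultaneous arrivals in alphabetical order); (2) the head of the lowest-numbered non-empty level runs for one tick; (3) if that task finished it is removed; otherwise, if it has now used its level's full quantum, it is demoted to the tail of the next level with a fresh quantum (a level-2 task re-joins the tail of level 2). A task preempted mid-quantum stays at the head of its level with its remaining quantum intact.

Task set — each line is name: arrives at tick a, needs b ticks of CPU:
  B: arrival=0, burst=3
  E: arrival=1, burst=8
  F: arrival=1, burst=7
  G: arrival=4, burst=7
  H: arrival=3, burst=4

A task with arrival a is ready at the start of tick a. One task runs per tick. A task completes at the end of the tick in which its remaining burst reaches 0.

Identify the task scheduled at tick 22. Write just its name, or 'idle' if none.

t=0: L0/L1/L2 = B/-/- → run B
t=1: L0/L1/L2 = BEF/-/- → run B
t=2: L0/L1/L2 = EF/B/- → run E
t=3: L0/L1/L2 = EFH/B/- → run E
t=4: L0/L1/L2 = FHG/BE/- → run F
t=5: L0/L1/L2 = FHG/BE/- → run F
t=6: L0/L1/L2 = HG/BEF/- → run H
t=7: L0/L1/L2 = HG/BEF/- → run H
t=8: L0/L1/L2 = G/BEFH/- → run G
t=9: L0/L1/L2 = G/BEFH/- → run G
t=10: L0/L1/L2 = -/BEFHG/- → run B
t=11: L0/L1/L2 = -/EFHG/- → run E
t=12: L0/L1/L2 = -/EFHG/- → run E
t=13: L0/L1/L2 = -/EFHG/- → run E
t=14: L0/L1/L2 = -/EFHG/- → run E
t=15: L0/L1/L2 = -/FHG/E → run F
t=16: L0/L1/L2 = -/FHG/E → run F
t=17: L0/L1/L2 = -/FHG/E → run F
t=18: L0/L1/L2 = -/FHG/E → run F
t=19: L0/L1/L2 = -/HG/EF → run H
t=20: L0/L1/L2 = -/HG/EF → run H
t=21: L0/L1/L2 = -/G/EF → run G
t=22: L0/L1/L2 = -/G/EF → run G
t=23: L0/L1/L2 = -/G/EF → run G
t=24: L0/L1/L2 = -/G/EF → run G
t=25: L0/L1/L2 = -/-/EFG → run E
t=26: L0/L1/L2 = -/-/EFG → run E
t=27: L0/L1/L2 = -/-/FG → run F
t=28: L0/L1/L2 = -/-/G → run G
t=29: (idle)
t=30: (idle)
t=31: (idle)
t=32: (idle)

running at tick 22 = G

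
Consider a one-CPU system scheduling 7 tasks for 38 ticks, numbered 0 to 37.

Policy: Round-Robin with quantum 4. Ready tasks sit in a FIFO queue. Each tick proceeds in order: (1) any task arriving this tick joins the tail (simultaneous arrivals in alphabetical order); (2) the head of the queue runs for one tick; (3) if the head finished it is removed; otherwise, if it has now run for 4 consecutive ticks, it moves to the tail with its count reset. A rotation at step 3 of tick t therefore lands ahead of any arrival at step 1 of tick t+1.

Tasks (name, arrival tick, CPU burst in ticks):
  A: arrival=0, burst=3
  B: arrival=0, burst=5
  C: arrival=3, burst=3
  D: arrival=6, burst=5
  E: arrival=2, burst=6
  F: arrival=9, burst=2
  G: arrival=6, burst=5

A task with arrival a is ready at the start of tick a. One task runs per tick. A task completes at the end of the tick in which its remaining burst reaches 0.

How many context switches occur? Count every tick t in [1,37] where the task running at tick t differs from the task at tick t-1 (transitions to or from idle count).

t=0: queue=[A,B] q_used=0 → run A
t=1: queue=[A,B] q_used=1 → run A
t=2: queue=[A,B,E] q_used=2 → run A
t=3: queue=[B,E,C] q_used=0 → run B
t=4: queue=[B,E,C] q_used=1 → run B
t=5: queue=[B,E,C] q_used=2 → run B
t=6: queue=[B,E,C,D,G] q_used=3 → run B
t=7: queue=[E,C,D,G,B] q_used=0 → run E
t=8: queue=[E,C,D,G,B] q_used=1 → run E
t=9: queue=[E,C,D,G,B,F] q_used=2 → run E
t=10: queue=[E,C,D,G,B,F] q_used=3 → run E
t=11: queue=[C,D,G,B,F,E] q_used=0 → run C
t=12: queue=[C,D,G,B,F,E] q_used=1 → run C
t=13: queue=[C,D,G,B,F,E] q_used=2 → run C
t=14: queue=[D,G,B,F,E] q_used=0 → run D
t=15: queue=[D,G,B,F,E] q_used=1 → run D
t=16: queue=[D,G,B,F,E] q_used=2 → run D
t=17: queue=[D,G,B,F,E] q_used=3 → run D
t=18: queue=[G,B,F,E,D] q_used=0 → run G
t=19: queue=[G,B,F,E,D] q_used=1 → run G
t=20: queue=[G,B,F,E,D] q_used=2 → run G
t=21: queue=[G,B,F,E,D] q_used=3 → run G
t=22: queue=[B,F,E,D,G] q_used=0 → run B
t=23: queue=[F,E,D,G] q_used=0 → run F
t=24: queue=[F,E,D,G] q_used=1 → run F
t=25: queue=[E,D,G] q_used=0 → run E
t=26: queue=[E,D,G] q_used=1 → run E
t=27: queue=[D,G] q_used=0 → run D
t=28: queue=[G] q_used=0 → run G
t=29: (idle)
t=30: (idle)
t=31: (idle)
t=32: (idle)
t=33: (idle)
t=34: (idle)
t=35: (idle)
t=36: (idle)
t=37: (idle)

context switches = 11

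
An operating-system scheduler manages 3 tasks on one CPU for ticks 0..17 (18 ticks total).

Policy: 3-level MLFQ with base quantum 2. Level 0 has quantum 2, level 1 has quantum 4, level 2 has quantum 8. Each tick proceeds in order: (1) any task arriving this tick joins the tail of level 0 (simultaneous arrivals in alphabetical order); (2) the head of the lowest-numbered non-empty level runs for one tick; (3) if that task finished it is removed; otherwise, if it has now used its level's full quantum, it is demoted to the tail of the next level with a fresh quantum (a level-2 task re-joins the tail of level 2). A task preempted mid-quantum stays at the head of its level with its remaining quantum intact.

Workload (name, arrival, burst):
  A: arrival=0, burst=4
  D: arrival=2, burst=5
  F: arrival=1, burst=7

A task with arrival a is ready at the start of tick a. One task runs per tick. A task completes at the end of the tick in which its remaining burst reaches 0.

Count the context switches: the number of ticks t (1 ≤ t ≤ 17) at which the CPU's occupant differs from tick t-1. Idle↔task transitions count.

context switches = 7

t=0: L0/L1/L2 = A/-/- → run A
t=1: L0/L1/L2 = AF/-/- → run A
t=2: L0/L1/L2 = FD/A/- → run F
t=3: L0/L1/L2 = FD/A/- → run F
t=4: L0/L1/L2 = D/AF/- → run D
t=5: L0/L1/L2 = D/AF/- → run D
t=6: L0/L1/L2 = -/AFD/- → run A
t=7: L0/L1/L2 = -/AFD/- → run A
t=8: L0/L1/L2 = -/FD/- → run F
t=9: L0/L1/L2 = -/FD/- → run F
t=10: L0/L1/L2 = -/FD/- → run F
t=11: L0/L1/L2 = -/FD/- → run F
t=12: L0/L1/L2 = -/D/F → run D
t=13: L0/L1/L2 = -/D/F → run D
t=14: L0/L1/L2 = -/D/F → run D
t=15: L0/L1/L2 = -/-/F → run F
t=16: (idle)
t=17: (idle)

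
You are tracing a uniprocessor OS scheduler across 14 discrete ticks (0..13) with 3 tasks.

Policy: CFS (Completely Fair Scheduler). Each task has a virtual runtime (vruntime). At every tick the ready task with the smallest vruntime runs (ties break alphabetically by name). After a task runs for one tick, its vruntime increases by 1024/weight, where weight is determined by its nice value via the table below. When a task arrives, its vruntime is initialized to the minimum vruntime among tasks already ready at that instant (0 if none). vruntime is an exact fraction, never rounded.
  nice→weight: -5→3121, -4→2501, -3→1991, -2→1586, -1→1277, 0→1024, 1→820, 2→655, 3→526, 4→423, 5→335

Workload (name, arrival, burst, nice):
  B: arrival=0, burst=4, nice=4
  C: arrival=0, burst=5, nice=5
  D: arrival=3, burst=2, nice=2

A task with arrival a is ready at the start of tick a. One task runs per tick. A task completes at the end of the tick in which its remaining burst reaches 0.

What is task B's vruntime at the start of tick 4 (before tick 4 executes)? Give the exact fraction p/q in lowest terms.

vruntime(B, start of tick 4) = 2048/423

t=0: vr[B=0 C=0] → run B
t=1: vr[B=1024/423 C=0] → run C
t=2: vr[B=1024/423 C=1024/335] → run B
t=3: vr[B=2048/423 C=1024/335 D=1024/335] → run C
t=4: vr[B=2048/423 C=2048/335 D=1024/335] → run D
t=5: vr[B=2048/423 C=2048/335 D=202752/43885] → run D
t=6: vr[B=2048/423 C=2048/335] → run B
t=7: vr[B=1024/141 C=2048/335] → run C
t=8: vr[B=1024/141 C=3072/335] → run B
t=9: vr[C=3072/335] → run C
t=10: vr[C=4096/335] → run C
t=11: (idle)
t=12: (idle)
t=13: (idle)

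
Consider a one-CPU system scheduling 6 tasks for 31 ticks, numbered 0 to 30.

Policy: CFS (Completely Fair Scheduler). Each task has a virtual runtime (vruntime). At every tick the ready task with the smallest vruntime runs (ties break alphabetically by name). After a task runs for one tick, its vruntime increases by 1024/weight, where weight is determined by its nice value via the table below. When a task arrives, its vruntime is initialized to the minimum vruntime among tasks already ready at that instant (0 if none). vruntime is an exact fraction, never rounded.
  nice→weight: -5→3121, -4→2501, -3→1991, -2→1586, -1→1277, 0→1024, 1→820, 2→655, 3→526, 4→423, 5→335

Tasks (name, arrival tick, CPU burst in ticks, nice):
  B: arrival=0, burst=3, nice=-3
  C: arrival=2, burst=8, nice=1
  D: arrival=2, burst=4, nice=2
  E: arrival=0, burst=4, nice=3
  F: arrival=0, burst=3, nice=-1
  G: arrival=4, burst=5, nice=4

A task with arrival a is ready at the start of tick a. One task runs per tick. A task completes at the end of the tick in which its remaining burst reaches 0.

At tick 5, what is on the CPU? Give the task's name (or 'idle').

running at tick 5 = G

t=0: vr[B=0 E=0 F=0] → run B
t=1: vr[B=1024/1991 E=0 F=0] → run E
t=2: vr[B=1024/1991 C=0 D=0 E=512/263 F=0] → run C
t=3: vr[B=1024/1991 C=256/205 D=0 E=512/263 F=0] → run D
t=4: vr[B=1024/1991 C=256/205 D=1024/655 E=512/263 F=0 G=0] → run F
t=5: vr[B=1024/1991 C=256/205 D=1024/655 E=512/263 F=1024/1277 G=0] → run G
t=6: vr[B=1024/1991 C=256/205 D=1024/655 E=512/263 F=1024/1277 G=1024/423] → run B
t=7: vr[B=2048/1991 C=256/205 D=1024/655 E=512/263 F=1024/1277 G=1024/423] → run F
t=8: vr[B=2048/1991 C=256/205 D=1024/655 E=512/263 F=2048/1277 G=1024/423] → run B
t=9: vr[C=256/205 D=1024/655 E=512/263 F=2048/1277 G=1024/423] → run C
t=10: vr[C=512/205 D=1024/655 E=512/263 F=2048/1277 G=1024/423] → run D
t=11: vr[C=512/205 D=2048/655 E=512/263 F=2048/1277 G=1024/423] → run F
t=12: vr[C=512/205 D=2048/655 E=512/263 G=1024/423] → run E
t=13: vr[C=512/205 D=2048/655 E=1024/263 G=1024/423] → run G
t=14: vr[C=512/205 D=2048/655 E=1024/263 G=2048/423] → run C
t=15: vr[C=768/205 D=2048/655 E=1024/263 G=2048/423] → run D
t=16: vr[C=768/205 D=3072/655 E=1024/263 G=2048/423] → run C
t=17: vr[C=1024/205 D=3072/655 E=1024/263 G=2048/423] → run E
t=18: vr[C=1024/205 D=3072/655 E=1536/263 G=2048/423] → run D
t=19: vr[C=1024/205 E=1536/263 G=2048/423] → run G
t=20: vr[C=1024/205 E=1536/263 G=1024/141] → run C
t=21: vr[C=256/41 E=1536/263 G=1024/141] → run E
t=22: vr[C=256/41 G=1024/141] → run C
t=23: vr[C=1536/205 G=1024/141] → run G
t=24: vr[C=1536/205 G=4096/423] → run C
t=25: vr[C=1792/205 G=4096/423] → run C
t=26: vr[G=4096/423] → run G
t=27: (idle)
t=28: (idle)
t=29: (idle)
t=30: (idle)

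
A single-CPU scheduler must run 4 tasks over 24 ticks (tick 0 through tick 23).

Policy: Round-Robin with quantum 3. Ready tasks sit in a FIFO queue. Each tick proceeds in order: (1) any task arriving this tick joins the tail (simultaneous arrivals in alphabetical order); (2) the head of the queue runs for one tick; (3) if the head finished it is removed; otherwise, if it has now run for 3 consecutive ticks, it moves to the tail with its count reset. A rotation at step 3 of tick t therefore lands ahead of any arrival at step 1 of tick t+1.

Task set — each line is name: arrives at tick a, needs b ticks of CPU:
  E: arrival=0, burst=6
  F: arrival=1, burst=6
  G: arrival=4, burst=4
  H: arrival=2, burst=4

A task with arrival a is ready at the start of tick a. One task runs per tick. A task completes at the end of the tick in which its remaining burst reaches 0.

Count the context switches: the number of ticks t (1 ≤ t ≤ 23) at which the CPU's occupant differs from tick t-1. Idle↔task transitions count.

context switches = 8

t=0: queue=[E] q_used=0 → run E
t=1: queue=[E,F] q_used=1 → run E
t=2: queue=[E,F,H] q_used=2 → run E
t=3: queue=[F,H,E] q_used=0 → run F
t=4: queue=[F,H,E,G] q_used=1 → run F
t=5: queue=[F,H,E,G] q_used=2 → run F
t=6: queue=[H,E,G,F] q_used=0 → run H
t=7: queue=[H,E,G,F] q_used=1 → run H
t=8: queue=[H,E,G,F] q_used=2 → run H
t=9: queue=[E,G,F,H] q_used=0 → run E
t=10: queue=[E,G,F,H] q_used=1 → run E
t=11: queue=[E,G,F,H] q_used=2 → run E
t=12: queue=[G,F,H] q_used=0 → run G
t=13: queue=[G,F,H] q_used=1 → run G
t=14: queue=[G,F,H] q_used=2 → run G
t=15: queue=[F,H,G] q_used=0 → run F
t=16: queue=[F,H,G] q_used=1 → run F
t=17: queue=[F,H,G] q_used=2 → run F
t=18: queue=[H,G] q_used=0 → run H
t=19: queue=[G] q_used=0 → run G
t=20: (idle)
t=21: (idle)
t=22: (idle)
t=23: (idle)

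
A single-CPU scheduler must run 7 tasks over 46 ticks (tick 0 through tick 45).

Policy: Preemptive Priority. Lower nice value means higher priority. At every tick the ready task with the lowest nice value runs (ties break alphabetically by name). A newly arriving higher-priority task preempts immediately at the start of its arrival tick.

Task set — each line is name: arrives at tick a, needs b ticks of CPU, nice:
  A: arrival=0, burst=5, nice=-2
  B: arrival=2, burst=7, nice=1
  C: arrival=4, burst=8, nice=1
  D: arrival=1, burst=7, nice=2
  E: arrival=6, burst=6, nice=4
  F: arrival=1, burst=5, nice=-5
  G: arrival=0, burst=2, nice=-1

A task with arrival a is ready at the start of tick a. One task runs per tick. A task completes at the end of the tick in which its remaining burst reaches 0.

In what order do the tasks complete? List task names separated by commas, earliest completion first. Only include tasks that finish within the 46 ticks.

t=0: ready={A,G} → run A
t=1: ready={A,D,F,G} → run F
t=2: ready={A,B,D,F,G} → run F
t=3: ready={A,B,D,F,G} → run F
t=4: ready={A,B,C,D,F,G} → run F
t=5: ready={A,B,C,D,F,G} → run F
t=6: ready={A,B,C,D,E,G} → run A
t=7: ready={A,B,C,D,E,G} → run A
t=8: ready={A,B,C,D,E,G} → run A
t=9: ready={A,B,C,D,E,G} → run A
t=10: ready={B,C,D,E,G} → run G
t=11: ready={B,C,D,E,G} → run G
t=12: ready={B,C,D,E} → run B
t=13: ready={B,C,D,E} → run B
t=14: ready={B,C,D,E} → run B
t=15: ready={B,C,D,E} → run B
t=16: ready={B,C,D,E} → run B
t=17: ready={B,C,D,E} → run B
t=18: ready={B,C,D,E} → run B
t=19: ready={C,D,E} → run C
t=20: ready={C,D,E} → run C
t=21: ready={C,D,E} → run C
t=22: ready={C,D,E} → run C
t=23: ready={C,D,E} → run C
t=24: ready={C,D,E} → run C
t=25: ready={C,D,E} → run C
t=26: ready={C,D,E} → run C
t=27: ready={D,E} → run D
t=28: ready={D,E} → run D
t=29: ready={D,E} → run D
t=30: ready={D,E} → run D
t=31: ready={D,E} → run D
t=32: ready={D,E} → run D
t=33: ready={D,E} → run D
t=34: ready={E} → run E
t=35: ready={E} → run E
t=36: ready={E} → run E
t=37: ready={E} → run E
t=38: ready={E} → run E
t=39: ready={E} → run E
t=40: (idle)
t=41: (idle)
t=42: (idle)
t=43: (idle)
t=44: (idle)
t=45: (idle)

completion order = F, A, G, B, C, D, E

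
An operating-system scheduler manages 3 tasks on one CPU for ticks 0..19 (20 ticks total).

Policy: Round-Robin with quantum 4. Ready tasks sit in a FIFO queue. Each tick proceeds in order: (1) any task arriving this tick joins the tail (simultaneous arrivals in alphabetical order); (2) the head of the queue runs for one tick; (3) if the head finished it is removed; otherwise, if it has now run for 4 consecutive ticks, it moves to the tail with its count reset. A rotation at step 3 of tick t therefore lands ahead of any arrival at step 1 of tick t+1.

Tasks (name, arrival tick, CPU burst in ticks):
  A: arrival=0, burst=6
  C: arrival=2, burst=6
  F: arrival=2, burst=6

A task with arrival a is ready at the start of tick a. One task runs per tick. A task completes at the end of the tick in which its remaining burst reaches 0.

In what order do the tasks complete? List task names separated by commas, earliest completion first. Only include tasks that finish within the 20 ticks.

t=0: queue=[A] q_used=0 → run A
t=1: queue=[A] q_used=1 → run A
t=2: queue=[A,C,F] q_used=2 → run A
t=3: queue=[A,C,F] q_used=3 → run A
t=4: queue=[C,F,A] q_used=0 → run C
t=5: queue=[C,F,A] q_used=1 → run C
t=6: queue=[C,F,A] q_used=2 → run C
t=7: queue=[C,F,A] q_used=3 → run C
t=8: queue=[F,A,C] q_used=0 → run F
t=9: queue=[F,A,C] q_used=1 → run F
t=10: queue=[F,A,C] q_used=2 → run F
t=11: queue=[F,A,C] q_used=3 → run F
t=12: queue=[A,C,F] q_used=0 → run A
t=13: queue=[A,C,F] q_used=1 → run A
t=14: queue=[C,F] q_used=0 → run C
t=15: queue=[C,F] q_used=1 → run C
t=16: queue=[F] q_used=0 → run F
t=17: queue=[F] q_used=1 → run F
t=18: (idle)
t=19: (idle)

completion order = A, C, F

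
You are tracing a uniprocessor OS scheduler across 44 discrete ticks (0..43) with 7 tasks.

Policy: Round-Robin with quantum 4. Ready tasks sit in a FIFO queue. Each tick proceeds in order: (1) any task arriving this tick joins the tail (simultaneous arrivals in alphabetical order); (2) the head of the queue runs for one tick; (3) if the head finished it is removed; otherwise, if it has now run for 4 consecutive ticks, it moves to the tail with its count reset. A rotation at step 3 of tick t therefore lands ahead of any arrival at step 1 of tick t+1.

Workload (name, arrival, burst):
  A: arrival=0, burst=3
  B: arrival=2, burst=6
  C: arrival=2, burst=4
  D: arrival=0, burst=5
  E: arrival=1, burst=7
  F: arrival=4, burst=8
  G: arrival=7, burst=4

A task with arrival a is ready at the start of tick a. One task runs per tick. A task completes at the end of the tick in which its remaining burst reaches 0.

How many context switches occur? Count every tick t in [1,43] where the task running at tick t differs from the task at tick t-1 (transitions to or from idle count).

context switches = 11

t=0: queue=[A,D] q_used=0 → run A
t=1: queue=[A,D,E] q_used=1 → run A
t=2: queue=[A,D,E,B,C] q_used=2 → run A
t=3: queue=[D,E,B,C] q_used=0 → run D
t=4: queue=[D,E,B,C,F] q_used=1 → run D
t=5: queue=[D,E,B,C,F] q_used=2 → run D
t=6: queue=[D,E,B,C,F] q_used=3 → run D
t=7: queue=[E,B,C,F,D,G] q_used=0 → run E
t=8: queue=[E,B,C,F,D,G] q_used=1 → run E
t=9: queue=[E,B,C,F,D,G] q_used=2 → run E
t=10: queue=[E,B,C,F,D,G] q_used=3 → run E
t=11: queue=[B,C,F,D,G,E] q_used=0 → run B
t=12: queue=[B,C,F,D,G,E] q_used=1 → run B
t=13: queue=[B,C,F,D,G,E] q_used=2 → run B
t=14: queue=[B,C,F,D,G,E] q_used=3 → run B
t=15: queue=[C,F,D,G,E,B] q_used=0 → run C
t=16: queue=[C,F,D,G,E,B] q_used=1 → run C
t=17: queue=[C,F,D,G,E,B] q_used=2 → run C
t=18: queue=[C,F,D,G,E,B] q_used=3 → run C
t=19: queue=[F,D,G,E,B] q_used=0 → run F
t=20: queue=[F,D,G,E,B] q_used=1 → run F
t=21: queue=[F,D,G,E,B] q_used=2 → run F
t=22: queue=[F,D,G,E,B] q_used=3 → run F
t=23: queue=[D,G,E,B,F] q_used=0 → run D
t=24: queue=[G,E,B,F] q_used=0 → run G
t=25: queue=[G,E,B,F] q_used=1 → run G
t=26: queue=[G,E,B,F] q_used=2 → run G
t=27: queue=[G,E,B,F] q_used=3 → run G
t=28: queue=[E,B,F] q_used=0 → run E
t=29: queue=[E,B,F] q_used=1 → run E
t=30: queue=[E,B,F] q_used=2 → run E
t=31: queue=[B,F] q_used=0 → run B
t=32: queue=[B,F] q_used=1 → run B
t=33: queue=[F] q_used=0 → run F
t=34: queue=[F] q_used=1 → run F
t=35: queue=[F] q_used=2 → run F
t=36: queue=[F] q_used=3 → run F
t=37: (idle)
t=38: (idle)
t=39: (idle)
t=40: (idle)
t=41: (idle)
t=42: (idle)
t=43: (idle)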